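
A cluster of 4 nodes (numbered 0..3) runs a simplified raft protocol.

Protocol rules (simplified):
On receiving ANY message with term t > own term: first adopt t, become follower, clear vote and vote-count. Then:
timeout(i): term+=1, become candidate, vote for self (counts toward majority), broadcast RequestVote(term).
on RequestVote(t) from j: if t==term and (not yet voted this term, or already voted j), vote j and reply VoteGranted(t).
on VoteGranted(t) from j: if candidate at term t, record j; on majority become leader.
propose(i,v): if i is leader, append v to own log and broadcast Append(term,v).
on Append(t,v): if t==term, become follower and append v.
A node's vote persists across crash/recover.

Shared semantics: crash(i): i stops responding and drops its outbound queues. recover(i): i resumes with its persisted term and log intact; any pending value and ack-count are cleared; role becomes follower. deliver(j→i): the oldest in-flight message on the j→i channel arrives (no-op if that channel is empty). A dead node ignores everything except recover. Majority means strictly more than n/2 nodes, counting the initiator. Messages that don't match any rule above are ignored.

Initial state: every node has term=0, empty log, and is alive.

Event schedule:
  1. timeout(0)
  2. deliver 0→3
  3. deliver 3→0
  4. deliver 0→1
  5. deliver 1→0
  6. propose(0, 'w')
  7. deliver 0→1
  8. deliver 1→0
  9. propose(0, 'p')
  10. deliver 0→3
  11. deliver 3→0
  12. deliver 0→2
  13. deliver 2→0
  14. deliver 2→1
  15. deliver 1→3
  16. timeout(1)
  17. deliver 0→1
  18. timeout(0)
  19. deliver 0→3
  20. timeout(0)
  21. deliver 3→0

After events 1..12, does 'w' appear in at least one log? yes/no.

yes

after 1 — timeout(0): n0:cand/t1/[-]
after 2 — deliver 0→3: n3:foll/t1/[-]
after 3 — deliver 3→0: ·
after 4 — deliver 0→1: n1:foll/t1/[-]
after 5 — deliver 1→0: n0:lead/t1/[-]
after 6 — propose(0,'w'): n0:lead/t1/[w]
after 7 — deliver 0→1: n1:foll/t1/[w]
after 8 — deliver 1→0: ·
after 9 — propose(0,'p'): n0:lead/t1/[w,p]
after 10 — deliver 0→3: n3:foll/t1/[w]
after 11 — deliver 3→0: ·
after 12 — deliver 0→2: n2:foll/t1/[-]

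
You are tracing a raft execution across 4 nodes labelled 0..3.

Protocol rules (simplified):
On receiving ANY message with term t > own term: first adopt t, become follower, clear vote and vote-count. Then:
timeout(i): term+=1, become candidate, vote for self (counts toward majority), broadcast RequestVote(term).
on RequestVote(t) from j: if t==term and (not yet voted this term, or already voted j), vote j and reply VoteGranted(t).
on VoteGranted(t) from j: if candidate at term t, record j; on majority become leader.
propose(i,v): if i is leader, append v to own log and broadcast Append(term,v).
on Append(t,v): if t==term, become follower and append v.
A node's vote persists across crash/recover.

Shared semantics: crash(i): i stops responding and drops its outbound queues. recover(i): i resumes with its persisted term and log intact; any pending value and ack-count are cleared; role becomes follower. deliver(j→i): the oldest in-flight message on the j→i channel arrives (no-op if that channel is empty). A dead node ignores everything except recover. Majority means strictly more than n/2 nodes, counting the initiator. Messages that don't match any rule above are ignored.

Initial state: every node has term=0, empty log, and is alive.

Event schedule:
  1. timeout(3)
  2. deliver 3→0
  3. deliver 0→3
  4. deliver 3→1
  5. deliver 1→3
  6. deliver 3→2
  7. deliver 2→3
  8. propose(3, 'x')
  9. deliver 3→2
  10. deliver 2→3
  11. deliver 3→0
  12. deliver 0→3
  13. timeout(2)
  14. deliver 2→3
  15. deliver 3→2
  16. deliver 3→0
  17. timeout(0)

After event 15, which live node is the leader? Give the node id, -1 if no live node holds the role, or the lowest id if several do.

after 1 — timeout(3): n3:cand/t1/[-]
after 2 — deliver 3→0: n0:foll/t1/[-]
after 3 — deliver 0→3: ·
after 4 — deliver 3→1: n1:foll/t1/[-]
after 5 — deliver 1→3: n3:lead/t1/[-]
after 6 — deliver 3→2: n2:foll/t1/[-]
after 7 — deliver 2→3: ·
after 8 — propose(3,'x'): n3:lead/t1/[x]
after 9 — deliver 3→2: n2:foll/t1/[x]
after 10 — deliver 2→3: ·
after 11 — deliver 3→0: n0:foll/t1/[x]
after 12 — deliver 0→3: ·
after 13 — timeout(2): n2:cand/t2/[x]
after 14 — deliver 2→3: n3:foll/t2/[x]
after 15 — deliver 3→2: ·

-1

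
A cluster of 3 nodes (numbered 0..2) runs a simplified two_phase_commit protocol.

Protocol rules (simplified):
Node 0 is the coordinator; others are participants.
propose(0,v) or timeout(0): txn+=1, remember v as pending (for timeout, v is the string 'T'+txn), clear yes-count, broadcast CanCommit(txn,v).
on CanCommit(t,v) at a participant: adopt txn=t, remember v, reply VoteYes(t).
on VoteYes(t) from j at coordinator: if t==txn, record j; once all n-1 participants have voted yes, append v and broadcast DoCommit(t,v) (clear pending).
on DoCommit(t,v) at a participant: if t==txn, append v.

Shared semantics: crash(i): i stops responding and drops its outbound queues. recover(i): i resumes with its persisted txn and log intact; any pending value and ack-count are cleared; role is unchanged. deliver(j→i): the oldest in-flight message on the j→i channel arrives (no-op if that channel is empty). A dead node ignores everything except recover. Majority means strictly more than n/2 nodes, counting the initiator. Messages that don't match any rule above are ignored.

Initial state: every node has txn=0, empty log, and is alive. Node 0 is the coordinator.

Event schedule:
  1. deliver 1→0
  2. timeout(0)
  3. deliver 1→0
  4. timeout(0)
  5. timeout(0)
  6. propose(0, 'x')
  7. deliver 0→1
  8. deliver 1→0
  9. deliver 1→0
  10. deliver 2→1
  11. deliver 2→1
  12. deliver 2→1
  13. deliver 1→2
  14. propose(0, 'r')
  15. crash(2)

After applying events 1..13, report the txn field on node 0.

[1] deliver 1→0 → ∅
[2] timeout(0) → N0(coor t1 [-])
[3] deliver 1→0 → ∅
[4] timeout(0) → N0(coor t2 [-])
[5] timeout(0) → N0(coor t3 [-])
[6] propose(0,'x') → N0(coor t4 [-])
[7] deliver 0→1 → N1(part t1 [-])
[8] deliver 1→0 → ∅
[9] deliver 1→0 → ∅
[10] deliver 2→1 → ∅
[11] deliver 2→1 → ∅
[12] deliver 2→1 → ∅
[13] deliver 1→2 → ∅

4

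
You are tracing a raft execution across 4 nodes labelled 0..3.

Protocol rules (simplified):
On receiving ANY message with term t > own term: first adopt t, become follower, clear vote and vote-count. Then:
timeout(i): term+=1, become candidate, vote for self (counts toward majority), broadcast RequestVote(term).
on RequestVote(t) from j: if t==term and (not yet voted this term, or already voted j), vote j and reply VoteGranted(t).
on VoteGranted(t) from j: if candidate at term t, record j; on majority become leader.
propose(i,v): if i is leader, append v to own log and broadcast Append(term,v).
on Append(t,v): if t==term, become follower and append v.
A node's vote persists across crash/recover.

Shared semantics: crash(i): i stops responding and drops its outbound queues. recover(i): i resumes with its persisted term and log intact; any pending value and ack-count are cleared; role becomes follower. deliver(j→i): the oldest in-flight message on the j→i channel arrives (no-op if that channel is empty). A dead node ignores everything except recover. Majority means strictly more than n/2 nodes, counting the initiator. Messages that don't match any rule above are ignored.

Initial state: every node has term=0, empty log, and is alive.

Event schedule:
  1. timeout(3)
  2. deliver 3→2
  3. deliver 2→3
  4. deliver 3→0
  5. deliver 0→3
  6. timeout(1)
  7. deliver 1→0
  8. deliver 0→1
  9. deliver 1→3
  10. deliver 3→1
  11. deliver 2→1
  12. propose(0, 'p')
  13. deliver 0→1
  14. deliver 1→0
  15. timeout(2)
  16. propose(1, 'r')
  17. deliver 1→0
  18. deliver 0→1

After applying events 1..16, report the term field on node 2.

e1 timeout(3): 3[cand,t=1,-]
e2 deliver 3→2: 2[foll,t=1,-]
e3 deliver 2→3: ·
e4 deliver 3→0: 0[foll,t=1,-]
e5 deliver 0→3: 3[lead,t=1,-]
e6 timeout(1): 1[cand,t=1,-]
e7 deliver 1→0: ·
e8 deliver 0→1: ·
e9 deliver 1→3: ·
e10 deliver 3→1: ·
e11 deliver 2→1: ·
e12 propose(0,'p'): ·
e13 deliver 0→1: ·
e14 deliver 1→0: ·
e15 timeout(2): 2[cand,t=2,-]
e16 propose(1,'r'): ·

2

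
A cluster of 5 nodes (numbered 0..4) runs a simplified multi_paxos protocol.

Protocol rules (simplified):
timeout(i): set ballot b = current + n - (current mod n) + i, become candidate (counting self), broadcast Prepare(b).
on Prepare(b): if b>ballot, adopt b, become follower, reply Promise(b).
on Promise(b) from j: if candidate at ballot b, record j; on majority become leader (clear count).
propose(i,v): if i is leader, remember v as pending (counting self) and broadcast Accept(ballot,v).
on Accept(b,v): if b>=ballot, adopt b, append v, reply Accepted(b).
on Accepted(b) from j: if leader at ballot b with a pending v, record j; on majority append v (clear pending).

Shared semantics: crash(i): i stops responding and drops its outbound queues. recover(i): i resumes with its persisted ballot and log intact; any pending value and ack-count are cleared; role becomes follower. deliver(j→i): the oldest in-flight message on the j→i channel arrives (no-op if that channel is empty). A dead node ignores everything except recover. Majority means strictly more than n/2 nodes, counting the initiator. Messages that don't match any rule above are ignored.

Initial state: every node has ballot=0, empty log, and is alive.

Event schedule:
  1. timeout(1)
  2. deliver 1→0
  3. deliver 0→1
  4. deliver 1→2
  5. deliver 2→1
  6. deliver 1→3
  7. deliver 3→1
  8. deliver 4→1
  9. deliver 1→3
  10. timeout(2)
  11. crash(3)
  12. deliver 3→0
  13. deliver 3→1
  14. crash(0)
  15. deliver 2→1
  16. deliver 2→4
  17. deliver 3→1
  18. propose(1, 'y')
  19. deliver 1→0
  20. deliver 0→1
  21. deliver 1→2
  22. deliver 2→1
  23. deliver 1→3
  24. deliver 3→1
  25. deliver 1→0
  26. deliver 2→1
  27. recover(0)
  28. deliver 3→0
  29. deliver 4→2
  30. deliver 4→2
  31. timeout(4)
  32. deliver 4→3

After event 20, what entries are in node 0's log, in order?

empty

[1] timeout(1) → N1(cand b6 [-])
[2] deliver 1→0 → N0(foll b6 [-])
[3] deliver 0→1 → ∅
[4] deliver 1→2 → N2(foll b6 [-])
[5] deliver 2→1 → N1(lead b6 [-])
[6] deliver 1→3 → N3(foll b6 [-])
[7] deliver 3→1 → ∅
[8] deliver 4→1 → ∅
[9] deliver 1→3 → ∅
[10] timeout(2) → N2(cand b12 [-])
[11] crash(3) → N3(✗foll b6 [-])
[12] deliver 3→0 → ∅
[13] deliver 3→1 → ∅
[14] crash(0) → N0(✗foll b6 [-])
[15] deliver 2→1 → N1(foll b12 [-])
[16] deliver 2→4 → N4(foll b12 [-])
[17] deliver 3→1 → ∅
[18] propose(1,'y') → ∅
[19] deliver 1→0 → ∅
[20] deliver 0→1 → ∅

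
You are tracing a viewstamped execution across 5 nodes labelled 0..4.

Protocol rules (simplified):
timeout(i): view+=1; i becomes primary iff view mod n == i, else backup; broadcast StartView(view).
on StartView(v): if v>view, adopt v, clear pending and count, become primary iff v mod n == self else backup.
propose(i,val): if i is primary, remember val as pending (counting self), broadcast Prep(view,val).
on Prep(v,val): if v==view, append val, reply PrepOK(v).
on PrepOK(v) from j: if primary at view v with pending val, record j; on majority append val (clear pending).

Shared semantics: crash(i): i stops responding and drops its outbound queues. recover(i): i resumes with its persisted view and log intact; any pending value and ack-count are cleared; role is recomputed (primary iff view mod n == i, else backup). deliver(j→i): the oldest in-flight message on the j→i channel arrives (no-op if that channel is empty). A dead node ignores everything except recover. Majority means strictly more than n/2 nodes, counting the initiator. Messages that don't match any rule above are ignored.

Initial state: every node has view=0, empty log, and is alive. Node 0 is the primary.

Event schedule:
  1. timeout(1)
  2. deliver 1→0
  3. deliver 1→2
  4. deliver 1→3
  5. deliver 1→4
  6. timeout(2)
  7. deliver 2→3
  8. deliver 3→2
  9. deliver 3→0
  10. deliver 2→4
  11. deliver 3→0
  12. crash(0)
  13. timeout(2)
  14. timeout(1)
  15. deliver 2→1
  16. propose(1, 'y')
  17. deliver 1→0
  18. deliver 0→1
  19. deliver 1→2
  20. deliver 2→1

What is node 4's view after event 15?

2

step 1 timeout(1): 1={prim,v=1,log=-}
step 2 deliver 1→0: 0={back,v=1,log=-}
step 3 deliver 1→2: 2={back,v=1,log=-}
step 4 deliver 1→3: 3={back,v=1,log=-}
step 5 deliver 1→4: 4={back,v=1,log=-}
step 6 timeout(2): 2={prim,v=2,log=-}
step 7 deliver 2→3: 3={back,v=2,log=-}
step 8 deliver 3→2: —
step 9 deliver 3→0: —
step 10 deliver 2→4: 4={back,v=2,log=-}
step 11 deliver 3→0: —
step 12 crash(0): 0={✗back,v=1,log=-}
step 13 timeout(2): 2={back,v=3,log=-}
step 14 timeout(1): 1={back,v=2,log=-}
step 15 deliver 2→1: —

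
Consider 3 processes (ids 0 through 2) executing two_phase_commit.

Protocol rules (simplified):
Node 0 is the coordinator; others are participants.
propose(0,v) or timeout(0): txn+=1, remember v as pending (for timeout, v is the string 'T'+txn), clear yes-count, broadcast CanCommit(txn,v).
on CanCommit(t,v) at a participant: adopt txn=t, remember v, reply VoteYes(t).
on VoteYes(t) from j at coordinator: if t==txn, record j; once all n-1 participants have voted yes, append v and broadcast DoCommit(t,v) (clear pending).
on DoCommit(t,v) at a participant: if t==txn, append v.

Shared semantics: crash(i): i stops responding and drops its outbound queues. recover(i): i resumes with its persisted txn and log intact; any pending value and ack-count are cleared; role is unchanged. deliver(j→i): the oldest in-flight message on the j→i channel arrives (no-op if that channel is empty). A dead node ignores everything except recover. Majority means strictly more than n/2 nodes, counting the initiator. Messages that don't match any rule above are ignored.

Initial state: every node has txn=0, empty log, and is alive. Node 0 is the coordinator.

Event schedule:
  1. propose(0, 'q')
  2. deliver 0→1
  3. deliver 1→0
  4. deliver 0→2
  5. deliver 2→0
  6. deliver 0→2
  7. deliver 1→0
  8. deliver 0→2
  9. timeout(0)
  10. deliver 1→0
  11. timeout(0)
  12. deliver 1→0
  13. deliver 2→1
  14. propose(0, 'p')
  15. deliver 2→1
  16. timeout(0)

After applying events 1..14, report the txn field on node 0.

step 1 propose(0,'q'): 0={coor,t=1,log=-}
step 2 deliver 0→1: 1={part,t=1,log=-}
step 3 deliver 1→0: —
step 4 deliver 0→2: 2={part,t=1,log=-}
step 5 deliver 2→0: 0={coor,t=1,log=q}
step 6 deliver 0→2: 2={part,t=1,log=q}
step 7 deliver 1→0: —
step 8 deliver 0→2: —
step 9 timeout(0): 0={coor,t=2,log=q}
step 10 deliver 1→0: —
step 11 timeout(0): 0={coor,t=3,log=q}
step 12 deliver 1→0: —
step 13 deliver 2→1: —
step 14 propose(0,'p'): 0={coor,t=4,log=q}

4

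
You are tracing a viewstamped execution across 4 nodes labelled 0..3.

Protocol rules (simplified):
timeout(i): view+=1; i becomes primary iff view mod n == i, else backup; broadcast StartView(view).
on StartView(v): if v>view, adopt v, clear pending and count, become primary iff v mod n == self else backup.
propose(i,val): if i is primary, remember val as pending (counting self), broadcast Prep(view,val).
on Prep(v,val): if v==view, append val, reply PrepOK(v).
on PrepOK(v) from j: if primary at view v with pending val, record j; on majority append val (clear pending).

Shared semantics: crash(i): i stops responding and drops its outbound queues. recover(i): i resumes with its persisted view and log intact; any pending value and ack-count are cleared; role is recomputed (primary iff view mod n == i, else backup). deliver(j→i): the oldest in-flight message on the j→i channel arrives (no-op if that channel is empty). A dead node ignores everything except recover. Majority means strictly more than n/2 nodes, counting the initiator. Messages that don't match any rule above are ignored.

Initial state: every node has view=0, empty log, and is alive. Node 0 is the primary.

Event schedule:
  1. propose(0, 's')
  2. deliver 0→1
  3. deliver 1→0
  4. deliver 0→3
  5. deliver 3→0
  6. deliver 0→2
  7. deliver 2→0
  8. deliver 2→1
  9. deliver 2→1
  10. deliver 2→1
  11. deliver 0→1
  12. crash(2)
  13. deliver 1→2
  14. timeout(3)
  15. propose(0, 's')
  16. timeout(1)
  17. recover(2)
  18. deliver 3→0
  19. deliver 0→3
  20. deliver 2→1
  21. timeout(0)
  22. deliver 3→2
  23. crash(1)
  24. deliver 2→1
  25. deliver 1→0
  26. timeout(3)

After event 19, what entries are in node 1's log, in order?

step 1 propose(0,'s'): —
step 2 deliver 0→1: 1={back,v=0,log=s}
step 3 deliver 1→0: —
step 4 deliver 0→3: 3={back,v=0,log=s}
step 5 deliver 3→0: 0={prim,v=0,log=s}
step 6 deliver 0→2: 2={back,v=0,log=s}
step 7 deliver 2→0: —
step 8 deliver 2→1: —
step 9 deliver 2→1: —
step 10 deliver 2→1: —
step 11 deliver 0→1: —
step 12 crash(2): 2={✗back,v=0,log=s}
step 13 deliver 1→2: —
step 14 timeout(3): 3={back,v=1,log=s}
step 15 propose(0,'s'): —
step 16 timeout(1): 1={prim,v=1,log=s}
step 17 recover(2): 2={back,v=0,log=s}
step 18 deliver 3→0: 0={back,v=1,log=s}
step 19 deliver 0→3: —

s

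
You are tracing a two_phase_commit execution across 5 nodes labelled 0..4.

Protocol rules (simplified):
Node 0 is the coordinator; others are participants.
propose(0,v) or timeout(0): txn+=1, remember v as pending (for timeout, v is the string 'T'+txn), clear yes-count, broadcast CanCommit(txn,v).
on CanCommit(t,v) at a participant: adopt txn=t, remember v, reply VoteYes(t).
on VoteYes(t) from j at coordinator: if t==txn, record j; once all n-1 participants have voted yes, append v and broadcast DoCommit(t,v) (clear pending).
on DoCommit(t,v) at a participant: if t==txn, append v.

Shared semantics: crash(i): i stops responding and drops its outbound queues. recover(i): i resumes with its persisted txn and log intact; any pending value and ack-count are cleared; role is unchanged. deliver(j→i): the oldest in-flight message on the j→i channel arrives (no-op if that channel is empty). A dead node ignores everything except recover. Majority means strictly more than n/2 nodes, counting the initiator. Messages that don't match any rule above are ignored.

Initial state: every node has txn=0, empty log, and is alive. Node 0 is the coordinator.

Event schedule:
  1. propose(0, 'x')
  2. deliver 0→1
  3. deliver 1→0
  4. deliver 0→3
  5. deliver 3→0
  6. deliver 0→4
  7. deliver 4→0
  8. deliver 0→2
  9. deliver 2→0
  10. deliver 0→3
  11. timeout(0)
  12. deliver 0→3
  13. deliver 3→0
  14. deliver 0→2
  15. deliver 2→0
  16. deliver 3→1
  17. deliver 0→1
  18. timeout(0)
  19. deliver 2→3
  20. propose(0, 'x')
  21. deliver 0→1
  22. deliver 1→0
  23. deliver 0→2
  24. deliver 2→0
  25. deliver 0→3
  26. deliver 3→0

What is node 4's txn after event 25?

1

[1] propose(0,'x') → N0(coor t1 [-])
[2] deliver 0→1 → N1(part t1 [-])
[3] deliver 1→0 → ∅
[4] deliver 0→3 → N3(part t1 [-])
[5] deliver 3→0 → ∅
[6] deliver 0→4 → N4(part t1 [-])
[7] deliver 4→0 → ∅
[8] deliver 0→2 → N2(part t1 [-])
[9] deliver 2→0 → N0(coor t1 [x])
[10] deliver 0→3 → N3(part t1 [x])
[11] timeout(0) → N0(coor t2 [x])
[12] deliver 0→3 → N3(part t2 [x])
[13] deliver 3→0 → ∅
[14] deliver 0→2 → N2(part t1 [x])
[15] deliver 2→0 → ∅
[16] deliver 3→1 → ∅
[17] deliver 0→1 → N1(part t1 [x])
[18] timeout(0) → N0(coor t3 [x])
[19] deliver 2→3 → ∅
[20] propose(0,'x') → N0(coor t4 [x])
[21] deliver 0→1 → N1(part t2 [x])
[22] deliver 1→0 → ∅
[23] deliver 0→2 → N2(part t2 [x])
[24] deliver 2→0 → ∅
[25] deliver 0→3 → N3(part t3 [x])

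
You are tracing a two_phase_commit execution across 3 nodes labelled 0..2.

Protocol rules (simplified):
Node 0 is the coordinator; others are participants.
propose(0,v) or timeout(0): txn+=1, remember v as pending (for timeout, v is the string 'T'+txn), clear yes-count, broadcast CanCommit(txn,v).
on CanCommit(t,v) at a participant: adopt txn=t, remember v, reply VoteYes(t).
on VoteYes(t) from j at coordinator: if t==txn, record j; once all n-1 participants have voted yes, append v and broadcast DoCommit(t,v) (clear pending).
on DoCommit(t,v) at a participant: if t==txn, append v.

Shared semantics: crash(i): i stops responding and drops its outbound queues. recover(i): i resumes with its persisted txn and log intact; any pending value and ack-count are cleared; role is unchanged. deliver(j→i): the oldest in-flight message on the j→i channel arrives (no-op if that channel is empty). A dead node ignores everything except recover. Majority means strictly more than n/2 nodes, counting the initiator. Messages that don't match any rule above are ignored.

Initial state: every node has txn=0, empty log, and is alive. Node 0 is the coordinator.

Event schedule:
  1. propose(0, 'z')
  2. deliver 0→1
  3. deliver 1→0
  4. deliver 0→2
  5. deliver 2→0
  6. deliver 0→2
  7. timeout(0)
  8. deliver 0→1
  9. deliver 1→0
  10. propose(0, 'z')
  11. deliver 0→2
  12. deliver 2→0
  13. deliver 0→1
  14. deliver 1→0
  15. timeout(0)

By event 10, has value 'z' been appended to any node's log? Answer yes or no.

1. propose(0,'z'):  <0:coor t1 ->
2. deliver 0→1:  <1:part t1 ->
3. deliver 1→0:  nop
4. deliver 0→2:  <2:part t1 ->
5. deliver 2→0:  <0:coor t1 z>
6. deliver 0→2:  <2:part t1 z>
7. timeout(0):  <0:coor t2 z>
8. deliver 0→1:  <1:part t1 z>
9. deliver 1→0:  nop
10. propose(0,'z'):  <0:coor t3 z>

yes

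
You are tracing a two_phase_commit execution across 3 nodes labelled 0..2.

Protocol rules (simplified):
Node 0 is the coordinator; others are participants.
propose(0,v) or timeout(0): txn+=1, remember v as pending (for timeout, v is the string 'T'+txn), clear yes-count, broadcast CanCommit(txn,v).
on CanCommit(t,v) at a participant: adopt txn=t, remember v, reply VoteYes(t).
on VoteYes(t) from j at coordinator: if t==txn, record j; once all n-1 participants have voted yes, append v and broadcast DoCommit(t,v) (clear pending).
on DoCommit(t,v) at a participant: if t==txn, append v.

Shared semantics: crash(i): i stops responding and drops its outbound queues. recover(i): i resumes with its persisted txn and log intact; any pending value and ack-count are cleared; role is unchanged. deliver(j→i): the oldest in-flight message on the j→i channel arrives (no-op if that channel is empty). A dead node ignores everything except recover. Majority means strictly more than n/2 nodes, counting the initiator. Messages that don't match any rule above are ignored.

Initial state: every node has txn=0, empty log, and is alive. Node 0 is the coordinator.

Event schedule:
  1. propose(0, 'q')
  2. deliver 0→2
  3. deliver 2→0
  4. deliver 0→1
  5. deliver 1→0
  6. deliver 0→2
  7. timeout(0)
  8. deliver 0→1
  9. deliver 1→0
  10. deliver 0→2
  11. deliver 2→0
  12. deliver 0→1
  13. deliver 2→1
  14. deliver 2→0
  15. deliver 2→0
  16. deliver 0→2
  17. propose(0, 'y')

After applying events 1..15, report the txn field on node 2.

e1 propose(0,'q'): 0[coor,t=1,-]
e2 deliver 0→2: 2[part,t=1,-]
e3 deliver 2→0: ·
e4 deliver 0→1: 1[part,t=1,-]
e5 deliver 1→0: 0[coor,t=1,q]
e6 deliver 0→2: 2[part,t=1,q]
e7 timeout(0): 0[coor,t=2,q]
e8 deliver 0→1: 1[part,t=1,q]
e9 deliver 1→0: ·
e10 deliver 0→2: 2[part,t=2,q]
e11 deliver 2→0: ·
e12 deliver 0→1: 1[part,t=2,q]
e13 deliver 2→1: ·
e14 deliver 2→0: ·
e15 deliver 2→0: ·

2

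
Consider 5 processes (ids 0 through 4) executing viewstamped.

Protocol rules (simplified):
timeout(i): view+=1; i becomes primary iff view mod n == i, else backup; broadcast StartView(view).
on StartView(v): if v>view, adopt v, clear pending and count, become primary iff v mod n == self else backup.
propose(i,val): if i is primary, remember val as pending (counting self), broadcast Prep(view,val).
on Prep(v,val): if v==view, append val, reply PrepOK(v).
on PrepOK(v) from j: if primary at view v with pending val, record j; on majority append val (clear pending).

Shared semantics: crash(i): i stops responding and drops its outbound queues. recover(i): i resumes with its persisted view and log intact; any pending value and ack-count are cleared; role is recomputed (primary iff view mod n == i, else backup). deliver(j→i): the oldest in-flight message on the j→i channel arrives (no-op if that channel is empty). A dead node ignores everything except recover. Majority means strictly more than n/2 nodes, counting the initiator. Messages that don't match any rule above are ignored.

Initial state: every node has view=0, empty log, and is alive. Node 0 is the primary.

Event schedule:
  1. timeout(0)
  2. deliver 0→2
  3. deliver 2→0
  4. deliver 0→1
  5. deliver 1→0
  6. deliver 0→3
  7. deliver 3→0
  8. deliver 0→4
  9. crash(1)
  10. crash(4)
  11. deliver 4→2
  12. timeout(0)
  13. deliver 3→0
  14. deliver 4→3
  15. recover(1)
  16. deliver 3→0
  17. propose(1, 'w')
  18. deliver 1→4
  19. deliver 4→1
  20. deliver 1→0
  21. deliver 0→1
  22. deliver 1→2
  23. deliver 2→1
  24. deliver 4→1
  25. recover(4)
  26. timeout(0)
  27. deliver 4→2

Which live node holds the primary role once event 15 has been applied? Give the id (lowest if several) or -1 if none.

1

after 1 — timeout(0): n0:back/v1/[-]
after 2 — deliver 0→2: n2:back/v1/[-]
after 3 — deliver 2→0: ·
after 4 — deliver 0→1: n1:prim/v1/[-]
after 5 — deliver 1→0: ·
after 6 — deliver 0→3: n3:back/v1/[-]
after 7 — deliver 3→0: ·
after 8 — deliver 0→4: n4:back/v1/[-]
after 9 — crash(1): n1:✗prim/v1/[-]
after 10 — crash(4): n4:✗back/v1/[-]
after 11 — deliver 4→2: ·
after 12 — timeout(0): n0:back/v2/[-]
after 13 — deliver 3→0: ·
after 14 — deliver 4→3: ·
after 15 — recover(1): n1:prim/v1/[-]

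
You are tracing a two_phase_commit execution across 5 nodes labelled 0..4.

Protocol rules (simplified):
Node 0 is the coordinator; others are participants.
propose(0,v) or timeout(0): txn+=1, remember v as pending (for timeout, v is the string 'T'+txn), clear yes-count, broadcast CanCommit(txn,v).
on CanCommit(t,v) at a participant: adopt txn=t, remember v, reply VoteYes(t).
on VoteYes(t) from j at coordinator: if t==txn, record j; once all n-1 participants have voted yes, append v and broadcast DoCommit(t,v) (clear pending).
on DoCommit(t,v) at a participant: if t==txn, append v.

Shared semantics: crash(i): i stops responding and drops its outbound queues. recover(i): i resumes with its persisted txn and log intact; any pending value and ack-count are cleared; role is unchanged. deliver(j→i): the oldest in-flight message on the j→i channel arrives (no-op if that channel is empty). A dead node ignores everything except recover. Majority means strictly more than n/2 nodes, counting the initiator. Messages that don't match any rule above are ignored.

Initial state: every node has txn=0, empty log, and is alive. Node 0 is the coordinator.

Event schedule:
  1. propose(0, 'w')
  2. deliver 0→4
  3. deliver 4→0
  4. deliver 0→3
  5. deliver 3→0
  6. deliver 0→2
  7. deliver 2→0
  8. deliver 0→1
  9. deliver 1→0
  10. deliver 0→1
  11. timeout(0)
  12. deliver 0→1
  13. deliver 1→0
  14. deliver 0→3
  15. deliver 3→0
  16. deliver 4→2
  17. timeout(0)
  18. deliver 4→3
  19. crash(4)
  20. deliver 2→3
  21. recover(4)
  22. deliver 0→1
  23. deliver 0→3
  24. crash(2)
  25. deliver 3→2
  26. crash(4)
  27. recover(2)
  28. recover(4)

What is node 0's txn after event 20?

3

step 1 propose(0,'w'): 0={coor,t=1,log=-}
step 2 deliver 0→4: 4={part,t=1,log=-}
step 3 deliver 4→0: —
step 4 deliver 0→3: 3={part,t=1,log=-}
step 5 deliver 3→0: —
step 6 deliver 0→2: 2={part,t=1,log=-}
step 7 deliver 2→0: —
step 8 deliver 0→1: 1={part,t=1,log=-}
step 9 deliver 1→0: 0={coor,t=1,log=w}
step 10 deliver 0→1: 1={part,t=1,log=w}
step 11 timeout(0): 0={coor,t=2,log=w}
step 12 deliver 0→1: 1={part,t=2,log=w}
step 13 deliver 1→0: —
step 14 deliver 0→3: 3={part,t=1,log=w}
step 15 deliver 3→0: —
step 16 deliver 4→2: —
step 17 timeout(0): 0={coor,t=3,log=w}
step 18 deliver 4→3: —
step 19 crash(4): 4={✗part,t=1,log=-}
step 20 deliver 2→3: —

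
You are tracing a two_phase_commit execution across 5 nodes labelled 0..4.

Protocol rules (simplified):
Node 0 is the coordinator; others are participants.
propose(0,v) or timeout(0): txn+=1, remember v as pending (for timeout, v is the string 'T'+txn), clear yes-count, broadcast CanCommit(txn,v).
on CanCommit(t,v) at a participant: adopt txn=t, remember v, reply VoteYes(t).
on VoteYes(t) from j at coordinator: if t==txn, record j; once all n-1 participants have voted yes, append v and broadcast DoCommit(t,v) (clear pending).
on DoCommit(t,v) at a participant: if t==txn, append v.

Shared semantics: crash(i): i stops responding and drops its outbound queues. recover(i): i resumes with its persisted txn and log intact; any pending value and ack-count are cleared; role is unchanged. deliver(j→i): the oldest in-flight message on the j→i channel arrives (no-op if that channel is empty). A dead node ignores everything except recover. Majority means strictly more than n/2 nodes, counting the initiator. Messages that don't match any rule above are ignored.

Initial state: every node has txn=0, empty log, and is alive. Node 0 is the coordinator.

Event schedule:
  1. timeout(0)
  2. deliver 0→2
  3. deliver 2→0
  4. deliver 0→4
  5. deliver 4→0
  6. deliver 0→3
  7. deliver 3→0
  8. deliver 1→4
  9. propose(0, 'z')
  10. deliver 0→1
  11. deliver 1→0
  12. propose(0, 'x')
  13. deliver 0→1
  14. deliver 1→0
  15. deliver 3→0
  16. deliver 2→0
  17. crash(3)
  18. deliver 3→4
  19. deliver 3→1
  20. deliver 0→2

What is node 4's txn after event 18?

1

after 1 — timeout(0): n0:coor/t1/[-]
after 2 — deliver 0→2: n2:part/t1/[-]
after 3 — deliver 2→0: ·
after 4 — deliver 0→4: n4:part/t1/[-]
after 5 — deliver 4→0: ·
after 6 — deliver 0→3: n3:part/t1/[-]
after 7 — deliver 3→0: ·
after 8 — deliver 1→4: ·
after 9 — propose(0,'z'): n0:coor/t2/[-]
after 10 — deliver 0→1: n1:part/t1/[-]
after 11 — deliver 1→0: ·
after 12 — propose(0,'x'): n0:coor/t3/[-]
after 13 — deliver 0→1: n1:part/t2/[-]
after 14 — deliver 1→0: ·
after 15 — deliver 3→0: ·
after 16 — deliver 2→0: ·
after 17 — crash(3): n3:✗part/t1/[-]
after 18 — deliver 3→4: ·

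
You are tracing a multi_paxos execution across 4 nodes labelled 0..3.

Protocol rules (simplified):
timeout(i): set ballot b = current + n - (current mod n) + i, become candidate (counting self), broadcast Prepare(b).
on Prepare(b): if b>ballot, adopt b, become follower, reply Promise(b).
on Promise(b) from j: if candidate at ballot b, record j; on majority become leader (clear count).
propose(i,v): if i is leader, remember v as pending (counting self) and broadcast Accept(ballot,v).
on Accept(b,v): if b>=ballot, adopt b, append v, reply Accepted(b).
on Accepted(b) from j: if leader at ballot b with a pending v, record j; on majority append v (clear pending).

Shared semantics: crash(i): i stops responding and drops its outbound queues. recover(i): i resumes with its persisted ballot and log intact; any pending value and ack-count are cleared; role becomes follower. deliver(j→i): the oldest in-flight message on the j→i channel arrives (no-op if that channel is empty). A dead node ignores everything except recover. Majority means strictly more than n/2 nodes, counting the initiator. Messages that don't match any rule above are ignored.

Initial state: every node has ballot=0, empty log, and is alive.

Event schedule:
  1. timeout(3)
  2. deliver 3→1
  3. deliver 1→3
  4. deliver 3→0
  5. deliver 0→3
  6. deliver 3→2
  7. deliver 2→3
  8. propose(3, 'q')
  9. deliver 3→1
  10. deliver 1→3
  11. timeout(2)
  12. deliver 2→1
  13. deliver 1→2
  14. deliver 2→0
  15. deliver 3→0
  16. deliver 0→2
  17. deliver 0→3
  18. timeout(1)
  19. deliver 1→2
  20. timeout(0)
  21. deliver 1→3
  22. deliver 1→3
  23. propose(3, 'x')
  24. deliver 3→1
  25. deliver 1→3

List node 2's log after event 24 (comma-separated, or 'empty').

step 1 timeout(3): 3={cand,b=7,log=-}
step 2 deliver 3→1: 1={foll,b=7,log=-}
step 3 deliver 1→3: —
step 4 deliver 3→0: 0={foll,b=7,log=-}
step 5 deliver 0→3: 3={lead,b=7,log=-}
step 6 deliver 3→2: 2={foll,b=7,log=-}
step 7 deliver 2→3: —
step 8 propose(3,'q'): —
step 9 deliver 3→1: 1={foll,b=7,log=q}
step 10 deliver 1→3: —
step 11 timeout(2): 2={cand,b=10,log=-}
step 12 deliver 2→1: 1={foll,b=10,log=q}
step 13 deliver 1→2: —
step 14 deliver 2→0: 0={foll,b=10,log=-}
step 15 deliver 3→0: —
step 16 deliver 0→2: 2={lead,b=10,log=-}
step 17 deliver 0→3: —
step 18 timeout(1): 1={cand,b=13,log=q}
step 19 deliver 1→2: 2={foll,b=13,log=-}
step 20 timeout(0): 0={cand,b=12,log=-}
step 21 deliver 1→3: 3={foll,b=13,log=-}
step 22 deliver 1→3: —
step 23 propose(3,'x'): —
step 24 deliver 3→1: —

empty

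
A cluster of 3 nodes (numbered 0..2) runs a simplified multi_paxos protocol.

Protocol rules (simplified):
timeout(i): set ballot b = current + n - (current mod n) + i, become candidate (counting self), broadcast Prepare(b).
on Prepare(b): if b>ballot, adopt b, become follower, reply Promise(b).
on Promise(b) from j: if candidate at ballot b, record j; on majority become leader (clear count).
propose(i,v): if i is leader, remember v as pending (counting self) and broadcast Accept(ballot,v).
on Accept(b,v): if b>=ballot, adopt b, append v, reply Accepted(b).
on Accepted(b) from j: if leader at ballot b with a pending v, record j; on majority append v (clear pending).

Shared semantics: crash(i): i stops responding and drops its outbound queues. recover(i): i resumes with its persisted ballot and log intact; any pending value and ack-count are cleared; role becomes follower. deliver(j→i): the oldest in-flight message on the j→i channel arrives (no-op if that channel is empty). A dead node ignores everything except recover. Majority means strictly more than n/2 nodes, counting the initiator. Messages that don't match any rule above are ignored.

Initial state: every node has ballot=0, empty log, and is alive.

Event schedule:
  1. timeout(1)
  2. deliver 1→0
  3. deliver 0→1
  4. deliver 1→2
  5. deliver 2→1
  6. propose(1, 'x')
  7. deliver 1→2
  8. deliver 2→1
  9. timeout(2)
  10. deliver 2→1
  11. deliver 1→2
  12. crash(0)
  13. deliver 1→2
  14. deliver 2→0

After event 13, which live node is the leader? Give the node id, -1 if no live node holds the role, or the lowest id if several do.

e1 timeout(1): 1[cand,b=4,-]
e2 deliver 1→0: 0[foll,b=4,-]
e3 deliver 0→1: 1[lead,b=4,-]
e4 deliver 1→2: 2[foll,b=4,-]
e5 deliver 2→1: ·
e6 propose(1,'x'): ·
e7 deliver 1→2: 2[foll,b=4,x]
e8 deliver 2→1: 1[lead,b=4,x]
e9 timeout(2): 2[cand,b=8,x]
e10 deliver 2→1: 1[foll,b=8,x]
e11 deliver 1→2: 2[lead,b=8,x]
e12 crash(0): 0[✗foll,b=4,-]
e13 deliver 1→2: ·

2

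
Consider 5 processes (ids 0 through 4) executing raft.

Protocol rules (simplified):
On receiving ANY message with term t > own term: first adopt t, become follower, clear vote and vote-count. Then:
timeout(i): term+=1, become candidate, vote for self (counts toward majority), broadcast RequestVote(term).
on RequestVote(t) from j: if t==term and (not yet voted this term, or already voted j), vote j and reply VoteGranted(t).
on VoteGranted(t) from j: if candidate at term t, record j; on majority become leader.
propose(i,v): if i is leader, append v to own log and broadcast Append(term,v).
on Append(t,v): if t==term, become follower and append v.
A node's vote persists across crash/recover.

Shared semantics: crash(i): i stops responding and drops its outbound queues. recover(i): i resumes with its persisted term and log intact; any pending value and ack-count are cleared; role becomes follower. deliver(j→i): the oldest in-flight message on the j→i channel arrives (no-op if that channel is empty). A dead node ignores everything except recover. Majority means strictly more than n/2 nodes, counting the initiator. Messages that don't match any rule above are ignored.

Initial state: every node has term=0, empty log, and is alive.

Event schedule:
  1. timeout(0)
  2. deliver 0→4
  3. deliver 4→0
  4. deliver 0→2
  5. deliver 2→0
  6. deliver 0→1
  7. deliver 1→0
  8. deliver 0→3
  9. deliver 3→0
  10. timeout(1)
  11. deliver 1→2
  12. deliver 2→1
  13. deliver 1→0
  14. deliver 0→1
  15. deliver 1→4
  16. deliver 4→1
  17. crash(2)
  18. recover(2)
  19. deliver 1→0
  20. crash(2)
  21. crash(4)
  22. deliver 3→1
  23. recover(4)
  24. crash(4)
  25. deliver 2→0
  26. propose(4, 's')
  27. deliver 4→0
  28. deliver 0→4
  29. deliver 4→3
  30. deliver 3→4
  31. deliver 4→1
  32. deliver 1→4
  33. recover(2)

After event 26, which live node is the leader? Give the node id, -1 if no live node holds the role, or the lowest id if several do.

1

step 1 timeout(0): 0={cand,t=1,log=-}
step 2 deliver 0→4: 4={foll,t=1,log=-}
step 3 deliver 4→0: —
step 4 deliver 0→2: 2={foll,t=1,log=-}
step 5 deliver 2→0: 0={lead,t=1,log=-}
step 6 deliver 0→1: 1={foll,t=1,log=-}
step 7 deliver 1→0: —
step 8 deliver 0→3: 3={foll,t=1,log=-}
step 9 deliver 3→0: —
step 10 timeout(1): 1={cand,t=2,log=-}
step 11 deliver 1→2: 2={foll,t=2,log=-}
step 12 deliver 2→1: —
step 13 deliver 1→0: 0={foll,t=2,log=-}
step 14 deliver 0→1: 1={lead,t=2,log=-}
step 15 deliver 1→4: 4={foll,t=2,log=-}
step 16 deliver 4→1: —
step 17 crash(2): 2={✗foll,t=2,log=-}
step 18 recover(2): 2={foll,t=2,log=-}
step 19 deliver 1→0: —
step 20 crash(2): 2={✗foll,t=2,log=-}
step 21 crash(4): 4={✗foll,t=2,log=-}
step 22 deliver 3→1: —
step 23 recover(4): 4={foll,t=2,log=-}
step 24 crash(4): 4={✗foll,t=2,log=-}
step 25 deliver 2→0: —
step 26 propose(4,'s'): —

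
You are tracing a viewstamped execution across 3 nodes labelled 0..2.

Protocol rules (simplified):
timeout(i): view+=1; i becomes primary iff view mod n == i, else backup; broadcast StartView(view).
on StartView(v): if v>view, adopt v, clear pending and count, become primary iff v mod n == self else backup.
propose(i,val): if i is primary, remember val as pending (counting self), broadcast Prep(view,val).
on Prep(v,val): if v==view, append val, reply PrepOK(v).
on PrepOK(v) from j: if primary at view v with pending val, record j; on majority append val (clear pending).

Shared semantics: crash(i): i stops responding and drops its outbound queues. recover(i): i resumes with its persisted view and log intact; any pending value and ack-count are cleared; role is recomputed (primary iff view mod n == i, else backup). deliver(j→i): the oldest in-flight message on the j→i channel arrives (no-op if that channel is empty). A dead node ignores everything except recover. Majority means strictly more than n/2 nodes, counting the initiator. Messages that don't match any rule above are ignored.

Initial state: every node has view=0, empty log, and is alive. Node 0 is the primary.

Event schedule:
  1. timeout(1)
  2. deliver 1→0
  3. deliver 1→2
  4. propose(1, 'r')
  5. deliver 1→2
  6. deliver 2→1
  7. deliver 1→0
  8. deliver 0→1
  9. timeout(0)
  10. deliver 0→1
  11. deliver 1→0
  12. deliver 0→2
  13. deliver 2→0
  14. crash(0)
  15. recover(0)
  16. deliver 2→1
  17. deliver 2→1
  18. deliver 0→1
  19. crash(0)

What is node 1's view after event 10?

2

1. timeout(1):  <1:prim v1 ->
2. deliver 1→0:  <0:back v1 ->
3. deliver 1→2:  <2:back v1 ->
4. propose(1,'r'):  nop
5. deliver 1→2:  <2:back v1 r>
6. deliver 2→1:  <1:prim v1 r>
7. deliver 1→0:  <0:back v1 r>
8. deliver 0→1:  nop
9. timeout(0):  <0:back v2 r>
10. deliver 0→1:  <1:back v2 r>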